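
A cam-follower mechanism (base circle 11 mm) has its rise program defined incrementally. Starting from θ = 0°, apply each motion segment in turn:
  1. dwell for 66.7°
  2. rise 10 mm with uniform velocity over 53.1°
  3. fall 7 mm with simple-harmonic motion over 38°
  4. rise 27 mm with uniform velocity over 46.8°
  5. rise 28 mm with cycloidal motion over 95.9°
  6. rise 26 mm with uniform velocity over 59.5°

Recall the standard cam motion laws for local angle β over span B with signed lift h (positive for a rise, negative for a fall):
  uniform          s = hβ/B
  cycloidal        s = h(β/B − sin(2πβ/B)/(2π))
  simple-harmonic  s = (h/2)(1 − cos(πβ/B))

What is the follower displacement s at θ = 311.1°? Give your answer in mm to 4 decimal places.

seg 1 [0°–66.7°] dwell: s stays 0.0000
seg 2 [66.7°–119.8°] uniform, h=10: full span → s += 10 → s = 10.0000
seg 3 [119.8°–157.8°] simple-harmonic, h=-7: full span → s += -7 → s = 3.0000
seg 4 [157.8°–204.6°] uniform, h=27: full span → s += 27 → s = 30.0000
seg 5 [204.6°–300.5°] cycloidal, h=28: full span → s += 28 → s = 58.0000
seg 6 [300.5°–360°] uniform, h=26: θ=311.1° here. β=10.6, B=59.5. 26·10.6/59.5 = 4.6319 → s = 62.6319

62.6319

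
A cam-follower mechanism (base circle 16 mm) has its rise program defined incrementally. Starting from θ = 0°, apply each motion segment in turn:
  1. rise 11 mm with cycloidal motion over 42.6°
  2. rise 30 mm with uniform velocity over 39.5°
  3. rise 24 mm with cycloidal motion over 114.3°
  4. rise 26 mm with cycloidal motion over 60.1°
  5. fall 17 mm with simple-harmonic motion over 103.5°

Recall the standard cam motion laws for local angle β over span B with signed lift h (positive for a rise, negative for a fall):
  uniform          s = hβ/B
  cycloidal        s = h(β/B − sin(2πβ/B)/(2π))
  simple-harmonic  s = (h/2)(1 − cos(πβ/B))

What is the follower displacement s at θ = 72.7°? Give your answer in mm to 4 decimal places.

seg 1 [0°–42.6°] cycloidal, h=11: full span → s += 11 → s = 11.0000
seg 2 [42.6°–82.1°] uniform, h=30: θ=72.7° here. β=30.1, B=39.5. 30·30.1/39.5 = 22.8608 → s = 33.8608

33.8608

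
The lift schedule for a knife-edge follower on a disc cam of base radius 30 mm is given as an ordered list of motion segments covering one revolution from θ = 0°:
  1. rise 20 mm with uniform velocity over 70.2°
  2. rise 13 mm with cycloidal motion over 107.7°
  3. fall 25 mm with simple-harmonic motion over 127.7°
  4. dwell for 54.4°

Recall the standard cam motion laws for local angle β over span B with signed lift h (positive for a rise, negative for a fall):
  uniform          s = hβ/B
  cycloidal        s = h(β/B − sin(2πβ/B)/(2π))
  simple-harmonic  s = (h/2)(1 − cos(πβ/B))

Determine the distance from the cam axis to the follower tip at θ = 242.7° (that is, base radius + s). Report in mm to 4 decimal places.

seg 1 [0°–70.2°] uniform, h=20: full span → s += 20 → s = 20.0000
seg 2 [70.2°–177.9°] cycloidal, h=13: full span → s += 13 → s = 33.0000
seg 3 [177.9°–305.6°] simple-harmonic, h=-25: θ=242.7° here. β=64.8, B=127.7. -25/2·(1 − cos(π·0.5074)) = -12.7921 → s = 20.2079
radial distance = base radius + s = 30 + 20.2079 = 50.2079

50.2079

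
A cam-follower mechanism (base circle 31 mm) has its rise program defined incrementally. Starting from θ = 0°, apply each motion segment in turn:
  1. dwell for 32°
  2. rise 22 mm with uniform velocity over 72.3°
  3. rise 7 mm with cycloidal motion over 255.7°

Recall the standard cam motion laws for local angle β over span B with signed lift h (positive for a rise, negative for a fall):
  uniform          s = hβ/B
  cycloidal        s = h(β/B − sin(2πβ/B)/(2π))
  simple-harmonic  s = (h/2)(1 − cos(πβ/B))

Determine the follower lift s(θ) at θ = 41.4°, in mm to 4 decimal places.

seg 1 [0°–32°] dwell: s stays 0.0000
seg 2 [32°–104.3°] uniform, h=22: θ=41.4° here. β=9.4, B=72.3. 22·9.4/72.3 = 2.8603 → s = 2.8603

2.8603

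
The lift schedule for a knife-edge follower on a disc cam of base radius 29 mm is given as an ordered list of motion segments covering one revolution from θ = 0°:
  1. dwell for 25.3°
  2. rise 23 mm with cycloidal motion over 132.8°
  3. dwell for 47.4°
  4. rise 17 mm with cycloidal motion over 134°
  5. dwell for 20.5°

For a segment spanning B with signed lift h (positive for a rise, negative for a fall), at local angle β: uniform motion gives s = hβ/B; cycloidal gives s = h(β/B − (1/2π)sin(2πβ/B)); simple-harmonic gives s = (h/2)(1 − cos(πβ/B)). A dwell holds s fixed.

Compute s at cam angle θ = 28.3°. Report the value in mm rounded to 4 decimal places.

seg 1 [0°–25.3°] dwell: s stays 0.0000
seg 2 [25.3°–158.1°] cycloidal, h=23: θ=28.3° here. β=3, B=132.8. 23·(0.0226 − sin(2π·0.0226)/(2π)) = 0.0017 → s = 0.0017

0.0017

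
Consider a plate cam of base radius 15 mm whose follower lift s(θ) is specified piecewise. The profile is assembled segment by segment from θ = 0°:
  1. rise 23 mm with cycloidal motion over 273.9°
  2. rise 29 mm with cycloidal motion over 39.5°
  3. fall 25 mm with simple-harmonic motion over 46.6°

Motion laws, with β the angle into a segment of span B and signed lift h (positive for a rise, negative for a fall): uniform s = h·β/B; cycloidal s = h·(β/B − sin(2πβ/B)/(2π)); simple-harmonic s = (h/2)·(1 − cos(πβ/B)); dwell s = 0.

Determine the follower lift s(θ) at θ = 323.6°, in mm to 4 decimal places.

seg 1 [0°–273.9°] cycloidal, h=23: full span → s += 23 → s = 23.0000
seg 2 [273.9°–313.4°] cycloidal, h=29: full span → s += 29 → s = 52.0000
seg 3 [313.4°–360°] simple-harmonic, h=-25: θ=323.6° here. β=10.2, B=46.6. -25/2·(1 − cos(π·0.2189)) = -2.8407 → s = 49.1593

49.1593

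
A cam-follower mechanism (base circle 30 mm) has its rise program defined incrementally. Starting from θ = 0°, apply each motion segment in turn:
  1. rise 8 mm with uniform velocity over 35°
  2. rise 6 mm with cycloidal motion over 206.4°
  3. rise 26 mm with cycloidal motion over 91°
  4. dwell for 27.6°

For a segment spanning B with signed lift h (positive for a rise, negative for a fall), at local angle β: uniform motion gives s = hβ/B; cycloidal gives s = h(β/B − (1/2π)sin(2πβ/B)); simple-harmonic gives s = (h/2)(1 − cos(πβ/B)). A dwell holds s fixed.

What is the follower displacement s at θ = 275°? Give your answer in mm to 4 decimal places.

seg 1 [0°–35°] uniform, h=8: full span → s += 8 → s = 8.0000
seg 2 [35°–241.4°] cycloidal, h=6: full span → s += 6 → s = 14.0000
seg 3 [241.4°–332.4°] cycloidal, h=26: θ=275° here. β=33.6, B=91. 26·(0.3692 − sin(2π·0.3692)/(2π)) = 6.5699 → s = 20.5699

20.5699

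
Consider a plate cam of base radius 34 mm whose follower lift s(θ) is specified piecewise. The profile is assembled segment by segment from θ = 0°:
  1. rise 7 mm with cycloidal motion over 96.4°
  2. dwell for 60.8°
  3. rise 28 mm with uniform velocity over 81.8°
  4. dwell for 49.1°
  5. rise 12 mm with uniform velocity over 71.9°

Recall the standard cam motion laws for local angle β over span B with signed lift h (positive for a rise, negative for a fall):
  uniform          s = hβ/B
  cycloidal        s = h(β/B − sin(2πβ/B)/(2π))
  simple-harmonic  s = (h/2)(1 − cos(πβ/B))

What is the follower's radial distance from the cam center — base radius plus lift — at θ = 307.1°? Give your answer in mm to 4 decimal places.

seg 1 [0°–96.4°] cycloidal, h=7: full span → s += 7 → s = 7.0000
seg 2 [96.4°–157.2°] dwell: s stays 7.0000
seg 3 [157.2°–239°] uniform, h=28: full span → s += 28 → s = 35.0000
seg 4 [239°–288.1°] dwell: s stays 35.0000
seg 5 [288.1°–360°] uniform, h=12: θ=307.1° here. β=19, B=71.9. 12·19/71.9 = 3.1711 → s = 38.1711
radial distance = base radius + s = 34 + 38.1711 = 72.1711

72.1711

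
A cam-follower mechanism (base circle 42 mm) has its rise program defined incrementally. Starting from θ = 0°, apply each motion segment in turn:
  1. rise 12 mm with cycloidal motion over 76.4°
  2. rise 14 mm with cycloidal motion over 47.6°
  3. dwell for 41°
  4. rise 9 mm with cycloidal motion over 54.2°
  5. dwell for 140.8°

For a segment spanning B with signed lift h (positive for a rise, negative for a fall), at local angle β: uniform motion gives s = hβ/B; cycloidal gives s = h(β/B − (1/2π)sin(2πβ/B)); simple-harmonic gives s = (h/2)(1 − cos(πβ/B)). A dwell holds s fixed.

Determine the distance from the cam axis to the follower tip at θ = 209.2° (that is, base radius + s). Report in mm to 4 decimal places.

seg 1 [0°–76.4°] cycloidal, h=12: full span → s += 12 → s = 12.0000
seg 2 [76.4°–124°] cycloidal, h=14: full span → s += 14 → s = 26.0000
seg 3 [124°–165°] dwell: s stays 26.0000
seg 4 [165°–219.2°] cycloidal, h=9: θ=209.2° here. β=44.2, B=54.2. 9·(0.8155 − sin(2π·0.8155)/(2π)) = 8.6523 → s = 34.6523
radial distance = base radius + s = 42 + 34.6523 = 76.6523

76.6523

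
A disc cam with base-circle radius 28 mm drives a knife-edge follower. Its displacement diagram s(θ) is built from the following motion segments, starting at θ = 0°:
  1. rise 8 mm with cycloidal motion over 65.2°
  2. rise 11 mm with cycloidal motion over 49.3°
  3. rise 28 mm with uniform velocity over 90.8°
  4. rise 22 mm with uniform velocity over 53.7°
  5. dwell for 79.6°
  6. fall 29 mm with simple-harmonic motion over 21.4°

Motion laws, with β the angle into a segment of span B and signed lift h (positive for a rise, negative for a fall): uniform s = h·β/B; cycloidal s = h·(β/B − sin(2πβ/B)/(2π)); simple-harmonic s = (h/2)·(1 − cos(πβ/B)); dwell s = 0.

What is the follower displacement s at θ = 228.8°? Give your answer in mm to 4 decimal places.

seg 1 [0°–65.2°] cycloidal, h=8: full span → s += 8 → s = 8.0000
seg 2 [65.2°–114.5°] cycloidal, h=11: full span → s += 11 → s = 19.0000
seg 3 [114.5°–205.3°] uniform, h=28: full span → s += 28 → s = 47.0000
seg 4 [205.3°–259°] uniform, h=22: θ=228.8° here. β=23.5, B=53.7. 22·23.5/53.7 = 9.6276 → s = 56.6276

56.6276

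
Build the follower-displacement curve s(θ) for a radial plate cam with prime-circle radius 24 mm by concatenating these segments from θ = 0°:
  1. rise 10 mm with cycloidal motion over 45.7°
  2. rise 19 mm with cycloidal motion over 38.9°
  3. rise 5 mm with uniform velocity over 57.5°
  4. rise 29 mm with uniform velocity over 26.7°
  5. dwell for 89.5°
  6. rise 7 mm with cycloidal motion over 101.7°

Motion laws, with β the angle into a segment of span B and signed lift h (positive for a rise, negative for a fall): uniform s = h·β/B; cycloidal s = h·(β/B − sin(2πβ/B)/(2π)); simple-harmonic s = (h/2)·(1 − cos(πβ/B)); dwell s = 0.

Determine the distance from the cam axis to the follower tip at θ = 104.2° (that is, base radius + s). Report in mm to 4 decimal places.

seg 1 [0°–45.7°] cycloidal, h=10: full span → s += 10 → s = 10.0000
seg 2 [45.7°–84.6°] cycloidal, h=19: full span → s += 19 → s = 29.0000
seg 3 [84.6°–142.1°] uniform, h=5: θ=104.2° here. β=19.6, B=57.5. 5·19.6/57.5 = 1.7043 → s = 30.7043
radial distance = base radius + s = 24 + 30.7043 = 54.7043

54.7043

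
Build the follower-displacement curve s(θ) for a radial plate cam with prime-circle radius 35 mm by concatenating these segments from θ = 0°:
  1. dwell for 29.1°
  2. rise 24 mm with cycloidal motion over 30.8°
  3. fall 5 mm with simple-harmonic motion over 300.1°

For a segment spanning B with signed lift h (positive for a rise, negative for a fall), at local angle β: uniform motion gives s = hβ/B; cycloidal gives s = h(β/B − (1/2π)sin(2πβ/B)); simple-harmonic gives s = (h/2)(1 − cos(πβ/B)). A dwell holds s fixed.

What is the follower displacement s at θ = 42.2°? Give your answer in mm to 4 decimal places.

seg 1 [0°–29.1°] dwell: s stays 0.0000
seg 2 [29.1°–59.9°] cycloidal, h=24: θ=42.2° here. β=13.1, B=30.8. 24·(0.4253 − sin(2π·0.4253)/(2π)) = 8.4806 → s = 8.4806

8.4806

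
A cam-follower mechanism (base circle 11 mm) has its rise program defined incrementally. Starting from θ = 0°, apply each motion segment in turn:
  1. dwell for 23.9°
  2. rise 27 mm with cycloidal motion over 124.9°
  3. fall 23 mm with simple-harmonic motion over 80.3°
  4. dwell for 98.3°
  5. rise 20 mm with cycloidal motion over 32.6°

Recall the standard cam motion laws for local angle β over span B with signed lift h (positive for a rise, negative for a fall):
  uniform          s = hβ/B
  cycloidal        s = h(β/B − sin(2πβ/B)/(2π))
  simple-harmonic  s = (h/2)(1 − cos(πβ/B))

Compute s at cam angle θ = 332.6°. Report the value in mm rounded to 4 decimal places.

seg 1 [0°–23.9°] dwell: s stays 0.0000
seg 2 [23.9°–148.8°] cycloidal, h=27: full span → s += 27 → s = 27.0000
seg 3 [148.8°–229.1°] simple-harmonic, h=-23: full span → s += -23 → s = 4.0000
seg 4 [229.1°–327.4°] dwell: s stays 4.0000
seg 5 [327.4°–360°] cycloidal, h=20: θ=332.6° here. β=5.2, B=32.6. 20·(0.1595 − sin(2π·0.1595)/(2π)) = 0.5079 → s = 4.5079

4.5079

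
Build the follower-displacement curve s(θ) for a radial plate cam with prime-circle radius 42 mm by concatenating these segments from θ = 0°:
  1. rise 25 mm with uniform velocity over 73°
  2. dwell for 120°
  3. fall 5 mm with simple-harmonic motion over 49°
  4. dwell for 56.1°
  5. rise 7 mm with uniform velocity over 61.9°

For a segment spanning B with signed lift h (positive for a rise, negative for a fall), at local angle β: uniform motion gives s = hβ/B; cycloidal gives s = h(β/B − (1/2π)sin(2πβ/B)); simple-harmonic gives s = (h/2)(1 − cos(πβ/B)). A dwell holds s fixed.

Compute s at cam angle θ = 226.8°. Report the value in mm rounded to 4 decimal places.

seg 1 [0°–73°] uniform, h=25: full span → s += 25 → s = 25.0000
seg 2 [73°–193°] dwell: s stays 25.0000
seg 3 [193°–242°] simple-harmonic, h=-5: θ=226.8° here. β=33.8, B=49. -5/2·(1 − cos(π·0.6898)) = -3.9039 → s = 21.0961

21.0961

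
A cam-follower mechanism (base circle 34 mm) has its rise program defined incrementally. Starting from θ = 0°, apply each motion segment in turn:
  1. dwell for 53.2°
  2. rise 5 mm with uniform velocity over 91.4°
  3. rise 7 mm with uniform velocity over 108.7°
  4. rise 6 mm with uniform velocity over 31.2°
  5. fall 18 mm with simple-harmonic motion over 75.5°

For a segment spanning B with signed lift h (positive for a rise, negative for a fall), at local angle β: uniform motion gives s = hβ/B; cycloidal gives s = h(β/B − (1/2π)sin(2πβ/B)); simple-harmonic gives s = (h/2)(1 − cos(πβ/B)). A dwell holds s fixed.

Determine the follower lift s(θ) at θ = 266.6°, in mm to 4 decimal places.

seg 1 [0°–53.2°] dwell: s stays 0.0000
seg 2 [53.2°–144.6°] uniform, h=5: full span → s += 5 → s = 5.0000
seg 3 [144.6°–253.3°] uniform, h=7: full span → s += 7 → s = 12.0000
seg 4 [253.3°–284.5°] uniform, h=6: θ=266.6° here. β=13.3, B=31.2. 6·13.3/31.2 = 2.5577 → s = 14.5577

14.5577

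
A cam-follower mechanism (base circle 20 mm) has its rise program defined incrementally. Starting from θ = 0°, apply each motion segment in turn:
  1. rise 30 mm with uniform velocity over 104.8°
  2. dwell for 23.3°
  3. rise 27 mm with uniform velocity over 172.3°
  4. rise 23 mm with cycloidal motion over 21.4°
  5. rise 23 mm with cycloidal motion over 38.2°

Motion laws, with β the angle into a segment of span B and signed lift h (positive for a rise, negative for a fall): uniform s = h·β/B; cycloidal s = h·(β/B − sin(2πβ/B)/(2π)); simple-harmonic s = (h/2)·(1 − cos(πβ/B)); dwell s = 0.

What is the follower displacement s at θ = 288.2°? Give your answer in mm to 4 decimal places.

seg 1 [0°–104.8°] uniform, h=30: full span → s += 30 → s = 30.0000
seg 2 [104.8°–128.1°] dwell: s stays 30.0000
seg 3 [128.1°–300.4°] uniform, h=27: θ=288.2° here. β=160.1, B=172.3. 27·160.1/172.3 = 25.0882 → s = 55.0882

55.0882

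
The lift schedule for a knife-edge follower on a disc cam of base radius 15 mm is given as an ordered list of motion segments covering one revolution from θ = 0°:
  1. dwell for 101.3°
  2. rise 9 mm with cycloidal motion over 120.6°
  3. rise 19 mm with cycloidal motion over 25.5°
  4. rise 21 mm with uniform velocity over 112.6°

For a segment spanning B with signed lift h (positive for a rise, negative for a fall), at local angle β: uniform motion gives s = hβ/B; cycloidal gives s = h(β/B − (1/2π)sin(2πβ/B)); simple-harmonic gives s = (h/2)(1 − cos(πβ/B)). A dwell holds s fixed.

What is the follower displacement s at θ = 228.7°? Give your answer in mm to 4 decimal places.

seg 1 [0°–101.3°] dwell: s stays 0.0000
seg 2 [101.3°–221.9°] cycloidal, h=9: full span → s += 9 → s = 9.0000
seg 3 [221.9°–247.4°] cycloidal, h=19: θ=228.7° here. β=6.8, B=25.5. 19·(0.2667 − sin(2π·0.2667)/(2π)) = 2.0593 → s = 11.0593

11.0593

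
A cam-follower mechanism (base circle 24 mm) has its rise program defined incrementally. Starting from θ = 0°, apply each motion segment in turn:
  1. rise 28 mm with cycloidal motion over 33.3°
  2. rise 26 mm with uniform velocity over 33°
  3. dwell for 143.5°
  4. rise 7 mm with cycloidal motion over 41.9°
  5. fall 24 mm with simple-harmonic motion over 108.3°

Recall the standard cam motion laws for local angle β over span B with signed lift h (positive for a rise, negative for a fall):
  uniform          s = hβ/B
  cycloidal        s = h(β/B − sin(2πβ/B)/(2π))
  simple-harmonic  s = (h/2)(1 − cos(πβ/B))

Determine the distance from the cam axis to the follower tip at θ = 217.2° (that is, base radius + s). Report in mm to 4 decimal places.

seg 1 [0°–33.3°] cycloidal, h=28: full span → s += 28 → s = 28.0000
seg 2 [33.3°–66.3°] uniform, h=26: full span → s += 26 → s = 54.0000
seg 3 [66.3°–209.8°] dwell: s stays 54.0000
seg 4 [209.8°–251.7°] cycloidal, h=7: θ=217.2° here. β=7.4, B=41.9. 7·(0.1766 − sin(2π·0.1766)/(2π)) = 0.2386 → s = 54.2386
radial distance = base radius + s = 24 + 54.2386 = 78.2386

78.2386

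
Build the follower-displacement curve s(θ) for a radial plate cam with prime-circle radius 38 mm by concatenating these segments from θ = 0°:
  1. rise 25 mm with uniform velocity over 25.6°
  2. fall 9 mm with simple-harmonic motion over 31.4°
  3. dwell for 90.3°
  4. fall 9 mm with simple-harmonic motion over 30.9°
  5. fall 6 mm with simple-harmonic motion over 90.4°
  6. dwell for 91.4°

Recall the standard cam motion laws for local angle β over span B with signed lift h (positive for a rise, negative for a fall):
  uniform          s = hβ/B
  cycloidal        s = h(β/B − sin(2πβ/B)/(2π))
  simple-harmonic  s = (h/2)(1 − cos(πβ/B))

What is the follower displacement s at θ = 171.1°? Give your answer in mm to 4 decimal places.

seg 1 [0°–25.6°] uniform, h=25: full span → s += 25 → s = 25.0000
seg 2 [25.6°–57°] simple-harmonic, h=-9: full span → s += -9 → s = 16.0000
seg 3 [57°–147.3°] dwell: s stays 16.0000
seg 4 [147.3°–178.2°] simple-harmonic, h=-9: θ=171.1° here. β=23.8, B=30.9. -9/2·(1 − cos(π·0.7702)) = -7.8776 → s = 8.1224

8.1224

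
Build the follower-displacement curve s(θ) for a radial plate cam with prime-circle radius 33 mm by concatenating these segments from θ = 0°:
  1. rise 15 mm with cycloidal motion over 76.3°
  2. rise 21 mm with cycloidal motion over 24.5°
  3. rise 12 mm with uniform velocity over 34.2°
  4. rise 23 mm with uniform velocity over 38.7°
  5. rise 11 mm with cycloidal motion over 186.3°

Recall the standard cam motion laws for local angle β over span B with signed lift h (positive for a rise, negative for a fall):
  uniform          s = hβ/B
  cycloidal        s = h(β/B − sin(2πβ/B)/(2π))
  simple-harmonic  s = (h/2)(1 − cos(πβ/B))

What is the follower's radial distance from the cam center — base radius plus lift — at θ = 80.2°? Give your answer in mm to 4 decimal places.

seg 1 [0°–76.3°] cycloidal, h=15: full span → s += 15 → s = 15.0000
seg 2 [76.3°–100.8°] cycloidal, h=21: θ=80.2° here. β=3.9, B=24.5. 21·(0.1592 − sin(2π·0.1592)/(2π)) = 0.5301 → s = 15.5301
radial distance = base radius + s = 33 + 15.5301 = 48.5301

48.5301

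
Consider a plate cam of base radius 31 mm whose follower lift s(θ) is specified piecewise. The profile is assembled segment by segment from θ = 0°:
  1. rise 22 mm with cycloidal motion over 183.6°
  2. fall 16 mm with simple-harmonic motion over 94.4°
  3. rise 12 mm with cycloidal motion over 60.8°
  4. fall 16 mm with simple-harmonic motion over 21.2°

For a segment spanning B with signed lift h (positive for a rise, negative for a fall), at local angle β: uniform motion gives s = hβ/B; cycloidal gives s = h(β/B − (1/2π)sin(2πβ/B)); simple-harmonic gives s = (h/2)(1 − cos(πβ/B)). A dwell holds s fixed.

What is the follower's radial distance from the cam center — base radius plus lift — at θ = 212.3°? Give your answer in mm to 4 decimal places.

seg 1 [0°–183.6°] cycloidal, h=22: full span → s += 22 → s = 22.0000
seg 2 [183.6°–278°] simple-harmonic, h=-16: θ=212.3° here. β=28.7, B=94.4. -16/2·(1 − cos(π·0.3040)) = -3.3799 → s = 18.6201
radial distance = base radius + s = 31 + 18.6201 = 49.6201

49.6201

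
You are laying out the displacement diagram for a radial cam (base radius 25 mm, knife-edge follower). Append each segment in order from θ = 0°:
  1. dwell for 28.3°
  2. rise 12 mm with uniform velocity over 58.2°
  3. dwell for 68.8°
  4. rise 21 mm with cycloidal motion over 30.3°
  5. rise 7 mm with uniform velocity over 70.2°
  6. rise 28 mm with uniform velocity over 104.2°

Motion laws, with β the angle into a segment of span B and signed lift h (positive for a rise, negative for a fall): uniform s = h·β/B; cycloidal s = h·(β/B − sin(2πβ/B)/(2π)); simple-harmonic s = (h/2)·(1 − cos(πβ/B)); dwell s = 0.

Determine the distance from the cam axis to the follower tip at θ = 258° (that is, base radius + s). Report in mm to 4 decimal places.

seg 1 [0°–28.3°] dwell: s stays 0.0000
seg 2 [28.3°–86.5°] uniform, h=12: full span → s += 12 → s = 12.0000
seg 3 [86.5°–155.3°] dwell: s stays 12.0000
seg 4 [155.3°–185.6°] cycloidal, h=21: full span → s += 21 → s = 33.0000
seg 5 [185.6°–255.8°] uniform, h=7: full span → s += 7 → s = 40.0000
seg 6 [255.8°–360°] uniform, h=28: θ=258° here. β=2.2, B=104.2. 28·2.2/104.2 = 0.5912 → s = 40.5912
radial distance = base radius + s = 25 + 40.5912 = 65.5912

65.5912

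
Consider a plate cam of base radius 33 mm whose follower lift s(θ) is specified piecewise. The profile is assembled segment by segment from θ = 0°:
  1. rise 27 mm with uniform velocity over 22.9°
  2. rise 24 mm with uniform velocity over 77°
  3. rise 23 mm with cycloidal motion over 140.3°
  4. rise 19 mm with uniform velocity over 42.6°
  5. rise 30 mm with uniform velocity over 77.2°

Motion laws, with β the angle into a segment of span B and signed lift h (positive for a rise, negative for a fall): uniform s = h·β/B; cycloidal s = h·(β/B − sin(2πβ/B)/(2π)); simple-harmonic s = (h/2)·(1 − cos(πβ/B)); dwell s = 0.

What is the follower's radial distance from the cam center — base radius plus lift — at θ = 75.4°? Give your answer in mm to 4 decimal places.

seg 1 [0°–22.9°] uniform, h=27: full span → s += 27 → s = 27.0000
seg 2 [22.9°–99.9°] uniform, h=24: θ=75.4° here. β=52.5, B=77. 24·52.5/77 = 16.3636 → s = 43.3636
radial distance = base radius + s = 33 + 43.3636 = 76.3636

76.3636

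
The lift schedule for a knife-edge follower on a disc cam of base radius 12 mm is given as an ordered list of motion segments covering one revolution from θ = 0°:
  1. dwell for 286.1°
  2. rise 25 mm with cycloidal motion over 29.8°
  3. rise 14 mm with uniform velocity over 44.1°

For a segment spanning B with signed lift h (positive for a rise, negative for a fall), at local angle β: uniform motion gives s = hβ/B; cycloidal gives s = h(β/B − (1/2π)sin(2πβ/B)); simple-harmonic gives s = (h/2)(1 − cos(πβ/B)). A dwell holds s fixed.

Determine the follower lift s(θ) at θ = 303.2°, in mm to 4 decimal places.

seg 1 [0°–286.1°] dwell: s stays 0.0000
seg 2 [286.1°–315.9°] cycloidal, h=25: θ=303.2° here. β=17.1, B=29.8. 25·(0.5738 − sin(2π·0.5738)/(2π)) = 16.1258 → s = 16.1258

16.1258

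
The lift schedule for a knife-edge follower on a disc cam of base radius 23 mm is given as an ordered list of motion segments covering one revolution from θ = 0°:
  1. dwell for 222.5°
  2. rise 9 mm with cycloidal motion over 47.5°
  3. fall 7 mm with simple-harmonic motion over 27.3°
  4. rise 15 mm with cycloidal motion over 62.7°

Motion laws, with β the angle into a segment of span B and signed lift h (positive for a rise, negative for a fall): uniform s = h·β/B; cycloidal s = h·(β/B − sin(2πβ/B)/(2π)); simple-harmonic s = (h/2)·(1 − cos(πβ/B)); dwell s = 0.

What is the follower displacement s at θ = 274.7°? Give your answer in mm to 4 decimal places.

seg 1 [0°–222.5°] dwell: s stays 0.0000
seg 2 [222.5°–270°] cycloidal, h=9: full span → s += 9 → s = 9.0000
seg 3 [270°–297.3°] simple-harmonic, h=-7: θ=274.7° here. β=4.7, B=27.3. -7/2·(1 − cos(π·0.1722)) = -0.4996 → s = 8.5004

8.5004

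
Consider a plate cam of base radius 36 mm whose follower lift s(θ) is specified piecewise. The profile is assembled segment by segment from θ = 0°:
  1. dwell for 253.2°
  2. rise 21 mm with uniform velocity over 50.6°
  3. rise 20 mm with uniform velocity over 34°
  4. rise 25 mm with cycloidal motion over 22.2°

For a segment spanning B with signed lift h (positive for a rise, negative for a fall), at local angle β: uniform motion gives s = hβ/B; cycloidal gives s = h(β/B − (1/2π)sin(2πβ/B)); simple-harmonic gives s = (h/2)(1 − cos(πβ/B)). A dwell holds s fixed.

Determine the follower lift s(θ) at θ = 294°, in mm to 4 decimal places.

seg 1 [0°–253.2°] dwell: s stays 0.0000
seg 2 [253.2°–303.8°] uniform, h=21: θ=294° here. β=40.8, B=50.6. 21·40.8/50.6 = 16.9328 → s = 16.9328

16.9328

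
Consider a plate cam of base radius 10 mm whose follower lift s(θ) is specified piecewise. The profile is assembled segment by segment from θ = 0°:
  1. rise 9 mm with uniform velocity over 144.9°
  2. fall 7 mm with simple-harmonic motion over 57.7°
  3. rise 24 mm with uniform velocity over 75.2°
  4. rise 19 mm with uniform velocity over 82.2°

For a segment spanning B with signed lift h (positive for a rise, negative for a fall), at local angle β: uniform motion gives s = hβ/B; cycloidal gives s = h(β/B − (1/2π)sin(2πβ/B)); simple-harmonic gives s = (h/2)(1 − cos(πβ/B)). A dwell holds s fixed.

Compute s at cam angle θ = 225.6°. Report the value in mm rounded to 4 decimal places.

seg 1 [0°–144.9°] uniform, h=9: full span → s += 9 → s = 9.0000
seg 2 [144.9°–202.6°] simple-harmonic, h=-7: full span → s += -7 → s = 2.0000
seg 3 [202.6°–277.8°] uniform, h=24: θ=225.6° here. β=23, B=75.2. 24·23/75.2 = 7.3404 → s = 9.3404

9.3404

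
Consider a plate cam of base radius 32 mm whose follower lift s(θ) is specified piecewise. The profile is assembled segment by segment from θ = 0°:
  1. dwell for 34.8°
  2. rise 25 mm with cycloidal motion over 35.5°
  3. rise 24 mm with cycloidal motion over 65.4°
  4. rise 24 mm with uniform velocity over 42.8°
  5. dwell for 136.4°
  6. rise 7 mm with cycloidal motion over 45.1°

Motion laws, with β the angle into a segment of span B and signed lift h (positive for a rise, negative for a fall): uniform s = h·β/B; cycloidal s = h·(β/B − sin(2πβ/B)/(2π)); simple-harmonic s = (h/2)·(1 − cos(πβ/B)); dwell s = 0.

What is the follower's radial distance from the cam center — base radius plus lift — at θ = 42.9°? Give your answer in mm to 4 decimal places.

seg 1 [0°–34.8°] dwell: s stays 0.0000
seg 2 [34.8°–70.3°] cycloidal, h=25: θ=42.9° here. β=8.1, B=35.5. 25·(0.2282 − sin(2π·0.2282)/(2π)) = 1.7627 → s = 1.7627
radial distance = base radius + s = 32 + 1.7627 = 33.7627

33.7627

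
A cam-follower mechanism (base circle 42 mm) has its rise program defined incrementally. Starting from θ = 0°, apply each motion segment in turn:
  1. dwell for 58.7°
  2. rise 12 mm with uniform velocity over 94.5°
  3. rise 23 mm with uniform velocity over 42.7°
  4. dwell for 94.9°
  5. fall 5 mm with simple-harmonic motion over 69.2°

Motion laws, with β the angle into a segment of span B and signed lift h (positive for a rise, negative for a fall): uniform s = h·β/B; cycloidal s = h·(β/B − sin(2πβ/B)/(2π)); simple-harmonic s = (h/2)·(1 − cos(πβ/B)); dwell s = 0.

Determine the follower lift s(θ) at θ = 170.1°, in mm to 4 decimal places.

seg 1 [0°–58.7°] dwell: s stays 0.0000
seg 2 [58.7°–153.2°] uniform, h=12: full span → s += 12 → s = 12.0000
seg 3 [153.2°–195.9°] uniform, h=23: θ=170.1° here. β=16.9, B=42.7. 23·16.9/42.7 = 9.1030 → s = 21.1030

21.1030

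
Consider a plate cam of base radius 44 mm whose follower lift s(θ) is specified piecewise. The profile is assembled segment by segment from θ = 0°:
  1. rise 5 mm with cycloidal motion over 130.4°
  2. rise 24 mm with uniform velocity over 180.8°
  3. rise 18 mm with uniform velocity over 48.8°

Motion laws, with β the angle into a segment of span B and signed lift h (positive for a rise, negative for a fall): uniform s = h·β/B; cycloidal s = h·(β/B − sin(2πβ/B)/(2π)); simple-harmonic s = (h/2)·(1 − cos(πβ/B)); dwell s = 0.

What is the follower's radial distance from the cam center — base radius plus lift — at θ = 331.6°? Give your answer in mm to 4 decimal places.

seg 1 [0°–130.4°] cycloidal, h=5: full span → s += 5 → s = 5.0000
seg 2 [130.4°–311.2°] uniform, h=24: full span → s += 24 → s = 29.0000
seg 3 [311.2°–360°] uniform, h=18: θ=331.6° here. β=20.4, B=48.8. 18·20.4/48.8 = 7.5246 → s = 36.5246
radial distance = base radius + s = 44 + 36.5246 = 80.5246

80.5246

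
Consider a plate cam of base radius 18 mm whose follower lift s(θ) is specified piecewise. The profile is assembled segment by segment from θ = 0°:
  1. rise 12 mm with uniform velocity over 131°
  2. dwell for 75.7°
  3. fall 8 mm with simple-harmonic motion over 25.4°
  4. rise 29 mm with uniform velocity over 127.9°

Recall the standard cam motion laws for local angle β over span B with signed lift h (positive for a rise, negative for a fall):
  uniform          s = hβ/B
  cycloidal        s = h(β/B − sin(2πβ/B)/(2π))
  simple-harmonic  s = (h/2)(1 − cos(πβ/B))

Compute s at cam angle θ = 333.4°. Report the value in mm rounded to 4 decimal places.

seg 1 [0°–131°] uniform, h=12: full span → s += 12 → s = 12.0000
seg 2 [131°–206.7°] dwell: s stays 12.0000
seg 3 [206.7°–232.1°] simple-harmonic, h=-8: full span → s += -8 → s = 4.0000
seg 4 [232.1°–360°] uniform, h=29: θ=333.4° here. β=101.3, B=127.9. 29·101.3/127.9 = 22.9687 → s = 26.9687

26.9687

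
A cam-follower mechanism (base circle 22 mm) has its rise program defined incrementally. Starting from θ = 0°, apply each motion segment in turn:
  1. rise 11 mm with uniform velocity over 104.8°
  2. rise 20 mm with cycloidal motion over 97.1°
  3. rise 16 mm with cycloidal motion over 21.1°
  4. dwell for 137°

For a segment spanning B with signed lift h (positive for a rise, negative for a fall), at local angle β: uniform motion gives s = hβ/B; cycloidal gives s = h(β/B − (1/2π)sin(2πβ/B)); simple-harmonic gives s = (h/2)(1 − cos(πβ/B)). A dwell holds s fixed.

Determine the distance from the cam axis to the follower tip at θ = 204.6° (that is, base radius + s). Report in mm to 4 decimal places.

seg 1 [0°–104.8°] uniform, h=11: full span → s += 11 → s = 11.0000
seg 2 [104.8°–201.9°] cycloidal, h=20: full span → s += 20 → s = 31.0000
seg 3 [201.9°–223°] cycloidal, h=16: θ=204.6° here. β=2.7, B=21.1. 16·(0.1280 − sin(2π·0.1280)/(2π)) = 0.2136 → s = 31.2136
radial distance = base radius + s = 22 + 31.2136 = 53.2136

53.2136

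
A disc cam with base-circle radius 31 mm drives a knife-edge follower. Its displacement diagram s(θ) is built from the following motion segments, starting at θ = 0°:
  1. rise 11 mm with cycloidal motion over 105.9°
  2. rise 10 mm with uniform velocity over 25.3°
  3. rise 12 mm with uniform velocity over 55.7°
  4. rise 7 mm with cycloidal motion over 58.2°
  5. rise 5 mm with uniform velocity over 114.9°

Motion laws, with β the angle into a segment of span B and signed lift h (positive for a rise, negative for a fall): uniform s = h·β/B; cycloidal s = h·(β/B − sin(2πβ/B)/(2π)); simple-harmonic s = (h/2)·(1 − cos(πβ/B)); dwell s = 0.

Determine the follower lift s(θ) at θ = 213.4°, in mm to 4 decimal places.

seg 1 [0°–105.9°] cycloidal, h=11: full span → s += 11 → s = 11.0000
seg 2 [105.9°–131.2°] uniform, h=10: full span → s += 10 → s = 21.0000
seg 3 [131.2°–186.9°] uniform, h=12: full span → s += 12 → s = 33.0000
seg 4 [186.9°–245.1°] cycloidal, h=7: θ=213.4° here. β=26.5, B=58.2. 7·(0.4553 − sin(2π·0.4553)/(2π)) = 2.8787 → s = 35.8787

35.8787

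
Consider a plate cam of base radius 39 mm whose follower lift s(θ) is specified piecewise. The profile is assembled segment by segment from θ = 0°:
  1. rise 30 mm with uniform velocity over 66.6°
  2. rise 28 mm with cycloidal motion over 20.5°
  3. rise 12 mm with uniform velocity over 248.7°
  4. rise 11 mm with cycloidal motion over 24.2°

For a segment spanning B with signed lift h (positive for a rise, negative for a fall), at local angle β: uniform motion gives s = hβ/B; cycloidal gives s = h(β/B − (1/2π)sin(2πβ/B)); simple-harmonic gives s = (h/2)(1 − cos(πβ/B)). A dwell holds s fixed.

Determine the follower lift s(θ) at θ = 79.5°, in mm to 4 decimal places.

seg 1 [0°–66.6°] uniform, h=30: full span → s += 30 → s = 30.0000
seg 2 [66.6°–87.1°] cycloidal, h=28: θ=79.5° here. β=12.9, B=20.5. 28·(0.6293 − sin(2π·0.6293)/(2π)) = 20.8540 → s = 50.8540

50.8540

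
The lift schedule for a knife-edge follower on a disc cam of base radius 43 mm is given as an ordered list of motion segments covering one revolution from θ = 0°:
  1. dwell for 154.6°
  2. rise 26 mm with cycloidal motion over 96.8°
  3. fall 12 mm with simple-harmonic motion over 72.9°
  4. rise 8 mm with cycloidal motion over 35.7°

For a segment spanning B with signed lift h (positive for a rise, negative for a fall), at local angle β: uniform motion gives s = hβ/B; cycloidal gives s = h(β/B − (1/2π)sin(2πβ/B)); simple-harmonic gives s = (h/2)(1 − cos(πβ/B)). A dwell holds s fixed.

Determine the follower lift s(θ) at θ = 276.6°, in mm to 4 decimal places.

seg 1 [0°–154.6°] dwell: s stays 0.0000
seg 2 [154.6°–251.4°] cycloidal, h=26: full span → s += 26 → s = 26.0000
seg 3 [251.4°–324.3°] simple-harmonic, h=-12: θ=276.6° here. β=25.2, B=72.9. -12/2·(1 − cos(π·0.3457)) = -3.2037 → s = 22.7963

22.7963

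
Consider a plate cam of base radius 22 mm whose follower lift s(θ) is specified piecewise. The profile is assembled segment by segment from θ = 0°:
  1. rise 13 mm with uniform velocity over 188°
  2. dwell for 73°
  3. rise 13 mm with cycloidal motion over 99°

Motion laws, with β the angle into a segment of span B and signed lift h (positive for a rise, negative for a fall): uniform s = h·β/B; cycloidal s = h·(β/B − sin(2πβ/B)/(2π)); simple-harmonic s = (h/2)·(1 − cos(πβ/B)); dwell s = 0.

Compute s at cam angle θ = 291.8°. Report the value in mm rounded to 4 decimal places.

seg 1 [0°–188°] uniform, h=13: full span → s += 13 → s = 13.0000
seg 2 [188°–261°] dwell: s stays 13.0000
seg 3 [261°–360°] cycloidal, h=13: θ=291.8° here. β=30.8, B=99. 13·(0.3111 − sin(2π·0.3111)/(2π)) = 2.1261 → s = 15.1261

15.1261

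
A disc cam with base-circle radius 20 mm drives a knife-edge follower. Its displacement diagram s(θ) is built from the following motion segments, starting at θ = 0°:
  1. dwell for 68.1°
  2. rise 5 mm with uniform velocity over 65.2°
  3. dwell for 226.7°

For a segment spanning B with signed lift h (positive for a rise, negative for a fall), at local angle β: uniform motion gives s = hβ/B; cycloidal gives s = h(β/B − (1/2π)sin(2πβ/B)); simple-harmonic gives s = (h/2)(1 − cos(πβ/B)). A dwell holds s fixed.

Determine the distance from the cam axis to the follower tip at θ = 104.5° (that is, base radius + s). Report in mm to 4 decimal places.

seg 1 [0°–68.1°] dwell: s stays 0.0000
seg 2 [68.1°–133.3°] uniform, h=5: θ=104.5° here. β=36.4, B=65.2. 5·36.4/65.2 = 2.7914 → s = 2.7914
radial distance = base radius + s = 20 + 2.7914 = 22.7914

22.7914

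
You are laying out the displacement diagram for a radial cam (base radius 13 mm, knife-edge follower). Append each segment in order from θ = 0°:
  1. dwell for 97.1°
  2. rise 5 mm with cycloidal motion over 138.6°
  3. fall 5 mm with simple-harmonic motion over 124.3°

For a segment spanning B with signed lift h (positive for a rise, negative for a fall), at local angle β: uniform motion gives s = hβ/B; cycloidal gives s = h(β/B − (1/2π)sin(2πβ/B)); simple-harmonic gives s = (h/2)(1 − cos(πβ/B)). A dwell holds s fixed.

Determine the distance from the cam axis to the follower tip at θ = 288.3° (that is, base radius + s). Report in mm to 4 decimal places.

seg 1 [0°–97.1°] dwell: s stays 0.0000
seg 2 [97.1°–235.7°] cycloidal, h=5: full span → s += 5 → s = 5.0000
seg 3 [235.7°–360°] simple-harmonic, h=-5: θ=288.3° here. β=52.6, B=124.3. -5/2·(1 − cos(π·0.4232)) = -1.9024 → s = 3.0976
radial distance = base radius + s = 13 + 3.0976 = 16.0976

16.0976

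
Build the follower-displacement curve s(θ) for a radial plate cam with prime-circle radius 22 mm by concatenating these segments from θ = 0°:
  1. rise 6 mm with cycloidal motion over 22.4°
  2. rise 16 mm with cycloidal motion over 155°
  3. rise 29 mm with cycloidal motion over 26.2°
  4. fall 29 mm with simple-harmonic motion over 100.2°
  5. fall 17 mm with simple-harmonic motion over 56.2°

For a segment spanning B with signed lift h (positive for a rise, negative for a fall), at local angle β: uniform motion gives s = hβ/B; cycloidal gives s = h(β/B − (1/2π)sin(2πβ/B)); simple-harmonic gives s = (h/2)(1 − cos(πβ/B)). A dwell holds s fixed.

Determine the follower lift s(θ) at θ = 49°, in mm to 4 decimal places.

seg 1 [0°–22.4°] cycloidal, h=6: full span → s += 6 → s = 6.0000
seg 2 [22.4°–177.4°] cycloidal, h=16: θ=49° here. β=26.6, B=155. 16·(0.1716 − sin(2π·0.1716)/(2π)) = 0.5020 → s = 6.5020

6.5020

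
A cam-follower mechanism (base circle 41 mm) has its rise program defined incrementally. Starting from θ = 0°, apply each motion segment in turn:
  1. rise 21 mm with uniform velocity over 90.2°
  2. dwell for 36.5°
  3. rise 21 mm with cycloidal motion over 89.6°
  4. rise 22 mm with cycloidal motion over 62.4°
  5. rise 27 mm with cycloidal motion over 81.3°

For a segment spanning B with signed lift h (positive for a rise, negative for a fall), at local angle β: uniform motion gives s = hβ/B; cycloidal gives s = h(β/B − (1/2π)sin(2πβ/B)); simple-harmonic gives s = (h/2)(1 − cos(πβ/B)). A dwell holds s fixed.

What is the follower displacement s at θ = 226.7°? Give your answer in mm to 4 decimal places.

seg 1 [0°–90.2°] uniform, h=21: full span → s += 21 → s = 21.0000
seg 2 [90.2°–126.7°] dwell: s stays 21.0000
seg 3 [126.7°–216.3°] cycloidal, h=21: full span → s += 21 → s = 42.0000
seg 4 [216.3°–278.7°] cycloidal, h=22: θ=226.7° here. β=10.4, B=62.4. 22·(0.1667 − sin(2π·0.1667)/(2π)) = 0.6344 → s = 42.6344

42.6344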